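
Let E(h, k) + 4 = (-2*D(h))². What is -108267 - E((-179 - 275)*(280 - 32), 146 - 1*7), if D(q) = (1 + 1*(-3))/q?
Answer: -85777847136753/792309904 ≈ -1.0826e+5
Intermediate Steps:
D(q) = -2/q (D(q) = (1 - 3)/q = -2/q)
E(h, k) = -4 + 16/h² (E(h, k) = -4 + (-(-4)/h)² = -4 + (4/h)² = -4 + 16/h²)
-108267 - E((-179 - 275)*(280 - 32), 146 - 1*7) = -108267 - (-4 + 16/((-179 - 275)*(280 - 32))²) = -108267 - (-4 + 16/(-454*248)²) = -108267 - (-4 + 16/(-112592)²) = -108267 - (-4 + 16*(1/12676958464)) = -108267 - (-4 + 1/792309904) = -108267 - 1*(-3169239615/792309904) = -108267 + 3169239615/792309904 = -85777847136753/792309904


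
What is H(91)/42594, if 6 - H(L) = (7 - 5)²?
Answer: 1/21297 ≈ 4.6955e-5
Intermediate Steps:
H(L) = 2 (H(L) = 6 - (7 - 5)² = 6 - 1*2² = 6 - 1*4 = 6 - 4 = 2)
H(91)/42594 = 2/42594 = 2*(1/42594) = 1/21297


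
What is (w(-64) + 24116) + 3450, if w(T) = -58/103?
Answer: 2839240/103 ≈ 27565.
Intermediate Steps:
w(T) = -58/103 (w(T) = -58*1/103 = -58/103)
(w(-64) + 24116) + 3450 = (-58/103 + 24116) + 3450 = 2483890/103 + 3450 = 2839240/103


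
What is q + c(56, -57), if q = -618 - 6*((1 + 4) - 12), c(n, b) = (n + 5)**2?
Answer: 3145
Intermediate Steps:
c(n, b) = (5 + n)**2
q = -576 (q = -618 - 6*(5 - 12) = -618 - 6*(-7) = -618 - 1*(-42) = -618 + 42 = -576)
q + c(56, -57) = -576 + (5 + 56)**2 = -576 + 61**2 = -576 + 3721 = 3145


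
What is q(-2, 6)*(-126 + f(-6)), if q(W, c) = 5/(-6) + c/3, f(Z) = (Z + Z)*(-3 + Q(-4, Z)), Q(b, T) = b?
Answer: -49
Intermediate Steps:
f(Z) = -14*Z (f(Z) = (Z + Z)*(-3 - 4) = (2*Z)*(-7) = -14*Z)
q(W, c) = -5/6 + c/3 (q(W, c) = 5*(-1/6) + c*(1/3) = -5/6 + c/3)
q(-2, 6)*(-126 + f(-6)) = (-5/6 + (1/3)*6)*(-126 - 14*(-6)) = (-5/6 + 2)*(-126 + 84) = (7/6)*(-42) = -49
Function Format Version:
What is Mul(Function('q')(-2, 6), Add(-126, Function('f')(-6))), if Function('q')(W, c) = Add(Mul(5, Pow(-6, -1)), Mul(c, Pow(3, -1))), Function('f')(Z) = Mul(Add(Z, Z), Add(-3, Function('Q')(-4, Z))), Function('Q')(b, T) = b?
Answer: -49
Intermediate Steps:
Function('f')(Z) = Mul(-14, Z) (Function('f')(Z) = Mul(Add(Z, Z), Add(-3, -4)) = Mul(Mul(2, Z), -7) = Mul(-14, Z))
Function('q')(W, c) = Add(Rational(-5, 6), Mul(Rational(1, 3), c)) (Function('q')(W, c) = Add(Mul(5, Rational(-1, 6)), Mul(c, Rational(1, 3))) = Add(Rational(-5, 6), Mul(Rational(1, 3), c)))
Mul(Function('q')(-2, 6), Add(-126, Function('f')(-6))) = Mul(Add(Rational(-5, 6), Mul(Rational(1, 3), 6)), Add(-126, Mul(-14, -6))) = Mul(Add(Rational(-5, 6), 2), Add(-126, 84)) = Mul(Rational(7, 6), -42) = -49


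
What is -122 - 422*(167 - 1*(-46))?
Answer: -90008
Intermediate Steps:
-122 - 422*(167 - 1*(-46)) = -122 - 422*(167 + 46) = -122 - 422*213 = -122 - 89886 = -90008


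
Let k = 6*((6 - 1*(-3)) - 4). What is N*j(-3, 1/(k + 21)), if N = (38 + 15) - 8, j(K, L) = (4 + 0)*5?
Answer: 900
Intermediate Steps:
k = 30 (k = 6*((6 + 3) - 4) = 6*(9 - 4) = 6*5 = 30)
j(K, L) = 20 (j(K, L) = 4*5 = 20)
N = 45 (N = 53 - 8 = 45)
N*j(-3, 1/(k + 21)) = 45*20 = 900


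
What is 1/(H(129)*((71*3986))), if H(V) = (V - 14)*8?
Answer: 1/260365520 ≈ 3.8408e-9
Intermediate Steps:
H(V) = -112 + 8*V (H(V) = (-14 + V)*8 = -112 + 8*V)
1/(H(129)*((71*3986))) = 1/((-112 + 8*129)*((71*3986))) = 1/((-112 + 1032)*283006) = (1/283006)/920 = (1/920)*(1/283006) = 1/260365520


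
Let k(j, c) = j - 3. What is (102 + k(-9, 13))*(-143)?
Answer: -12870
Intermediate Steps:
k(j, c) = -3 + j
(102 + k(-9, 13))*(-143) = (102 + (-3 - 9))*(-143) = (102 - 12)*(-143) = 90*(-143) = -12870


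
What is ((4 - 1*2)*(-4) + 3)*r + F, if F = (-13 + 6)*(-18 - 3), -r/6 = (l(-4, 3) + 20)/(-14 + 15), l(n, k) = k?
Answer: 837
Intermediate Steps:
r = -138 (r = -6*(3 + 20)/(-14 + 15) = -138/1 = -138 ≈ -138.00)
F = 147 (F = -7*(-21) = 147)
((4 - 1*2)*(-4) + 3)*r + F = ((4 - 1*2)*(-4) + 3)*(-138) + 147 = ((4 - 2)*(-4) + 3)*(-138) + 147 = (2*(-4) + 3)*(-138) + 147 = (-8 + 3)*(-138) + 147 = -5*(-138) + 147 = 690 + 147 = 837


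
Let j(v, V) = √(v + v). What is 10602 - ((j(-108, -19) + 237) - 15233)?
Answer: 25598 - 6*I*√6 ≈ 25598.0 - 14.697*I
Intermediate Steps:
j(v, V) = √2*√v (j(v, V) = √(2*v) = √2*√v)
10602 - ((j(-108, -19) + 237) - 15233) = 10602 - ((√2*√(-108) + 237) - 15233) = 10602 - ((√2*(6*I*√3) + 237) - 15233) = 10602 - ((6*I*√6 + 237) - 15233) = 10602 - ((237 + 6*I*√6) - 15233) = 10602 - (-14996 + 6*I*√6) = 10602 + (14996 - 6*I*√6) = 25598 - 6*I*√6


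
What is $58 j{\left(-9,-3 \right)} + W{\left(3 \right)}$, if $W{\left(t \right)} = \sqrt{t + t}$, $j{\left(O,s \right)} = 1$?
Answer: $58 + \sqrt{6} \approx 60.449$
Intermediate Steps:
$W{\left(t \right)} = \sqrt{2} \sqrt{t}$ ($W{\left(t \right)} = \sqrt{2 t} = \sqrt{2} \sqrt{t}$)
$58 j{\left(-9,-3 \right)} + W{\left(3 \right)} = 58 \cdot 1 + \sqrt{2} \sqrt{3} = 58 + \sqrt{6}$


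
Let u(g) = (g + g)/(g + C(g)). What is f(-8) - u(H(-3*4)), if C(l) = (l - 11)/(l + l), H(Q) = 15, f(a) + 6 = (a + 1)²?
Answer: 9311/227 ≈ 41.018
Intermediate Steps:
f(a) = -6 + (1 + a)² (f(a) = -6 + (a + 1)² = -6 + (1 + a)²)
C(l) = (-11 + l)/(2*l) (C(l) = (-11 + l)/((2*l)) = (-11 + l)*(1/(2*l)) = (-11 + l)/(2*l))
u(g) = 2*g/(g + (-11 + g)/(2*g)) (u(g) = (g + g)/(g + (-11 + g)/(2*g)) = (2*g)/(g + (-11 + g)/(2*g)) = 2*g/(g + (-11 + g)/(2*g)))
f(-8) - u(H(-3*4)) = (-6 + (1 - 8)²) - 4*15²/(-11 + 15 + 2*15²) = (-6 + (-7)²) - 4*225/(-11 + 15 + 2*225) = (-6 + 49) - 4*225/(-11 + 15 + 450) = 43 - 4*225/454 = 43 - 1*450/227 = 43 - 450/227 = 9311/227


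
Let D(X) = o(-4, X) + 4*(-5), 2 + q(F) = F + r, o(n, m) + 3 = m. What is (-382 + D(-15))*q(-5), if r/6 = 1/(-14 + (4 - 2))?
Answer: 3150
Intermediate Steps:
o(n, m) = -3 + m
r = -½ (r = 6/(-14 + (4 - 2)) = 6/(-14 + 2) = 6/(-12) = 6*(-1/12) = -½ ≈ -0.50000)
q(F) = -5/2 + F (q(F) = -2 + (F - ½) = -2 + (-½ + F) = -5/2 + F)
D(X) = -23 + X (D(X) = (-3 + X) + 4*(-5) = (-3 + X) - 20 = -23 + X)
(-382 + D(-15))*q(-5) = (-382 + (-23 - 15))*(-5/2 - 5) = (-382 - 38)*(-15/2) = -420*(-15/2) = 3150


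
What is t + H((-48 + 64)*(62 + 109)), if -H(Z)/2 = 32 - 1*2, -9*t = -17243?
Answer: 16703/9 ≈ 1855.9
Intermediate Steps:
t = 17243/9 (t = -1/9*(-17243) = 17243/9 ≈ 1915.9)
H(Z) = -60 (H(Z) = -2*(32 - 1*2) = -2*(32 - 2) = -2*30 = -60)
t + H((-48 + 64)*(62 + 109)) = 17243/9 - 60 = 16703/9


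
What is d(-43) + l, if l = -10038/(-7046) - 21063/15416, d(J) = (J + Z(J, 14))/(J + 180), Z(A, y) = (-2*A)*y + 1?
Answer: 63542889851/7440547816 ≈ 8.5401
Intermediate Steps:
Z(A, y) = 1 - 2*A*y (Z(A, y) = -2*A*y + 1 = 1 - 2*A*y)
d(J) = (1 - 27*J)/(180 + J) (d(J) = (J + (1 - 2*J*14))/(J + 180) = (J + (1 - 28*J))/(180 + J) = (1 - 27*J)/(180 + J))
l = 3167955/54310568 (l = -10038*(-1/7046) - 21063*1/15416 = 5019/3523 - 21063/15416 = 3167955/54310568 ≈ 0.058330)
d(-43) + l = (1 - 27*(-43))/(180 - 43) + 3167955/54310568 = (1 + 1161)/137 + 3167955/54310568 = (1/137)*1162 + 3167955/54310568 = 1162/137 + 3167955/54310568 = 63542889851/7440547816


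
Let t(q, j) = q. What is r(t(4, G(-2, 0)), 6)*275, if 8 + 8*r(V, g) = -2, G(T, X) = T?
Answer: -1375/4 ≈ -343.75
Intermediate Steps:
r(V, g) = -5/4 (r(V, g) = -1 + (1/8)*(-2) = -1 - 1/4 = -5/4)
r(t(4, G(-2, 0)), 6)*275 = -5/4*275 = -1375/4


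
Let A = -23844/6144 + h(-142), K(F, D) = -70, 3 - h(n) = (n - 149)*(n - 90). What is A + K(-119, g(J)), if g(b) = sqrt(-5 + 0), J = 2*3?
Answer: -34602435/512 ≈ -67583.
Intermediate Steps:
J = 6
g(b) = I*sqrt(5) (g(b) = sqrt(-5) = I*sqrt(5))
h(n) = 3 - (-149 + n)*(-90 + n) (h(n) = 3 - (n - 149)*(n - 90) = 3 - (-149 + n)*(-90 + n))
A = -34566595/512 (A = -23844/6144 + (-13407 - 1*(-142)**2 + 239*(-142)) = -23844*1/6144 + (-13407 - 1*20164 - 33938) = -1987/512 + (-13407 - 20164 - 33938) = -1987/512 - 67509 = -34566595/512 ≈ -67513.)
A + K(-119, g(J)) = -34566595/512 - 70 = -34602435/512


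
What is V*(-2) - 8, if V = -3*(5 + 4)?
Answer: 46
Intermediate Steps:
V = -27 (V = -3*9 = -27)
V*(-2) - 8 = -27*(-2) - 8 = 54 - 8 = 46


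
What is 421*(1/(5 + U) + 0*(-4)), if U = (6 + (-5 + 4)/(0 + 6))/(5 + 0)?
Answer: 2526/37 ≈ 68.270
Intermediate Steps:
U = 7/6 (U = (6 - 1/6)/5 = (6 - 1*⅙)*(⅕) = (6 - ⅙)*(⅕) = (35/6)*(⅕) = 7/6 ≈ 1.1667)
421*(1/(5 + U) + 0*(-4)) = 421*(1/(5 + 7/6) + 0*(-4)) = 421*(1/(37/6) + 0) = 421*(6/37 + 0) = 421*(6/37) = 2526/37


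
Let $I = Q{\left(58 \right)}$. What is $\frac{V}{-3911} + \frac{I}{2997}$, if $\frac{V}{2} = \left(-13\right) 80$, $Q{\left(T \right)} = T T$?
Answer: $\frac{19390364}{11721267} \approx 1.6543$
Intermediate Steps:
$Q{\left(T \right)} = T^{2}$
$I = 3364$ ($I = 58^{2} = 3364$)
$V = -2080$ ($V = 2 \left(\left(-13\right) 80\right) = 2 \left(-1040\right) = -2080$)
$\frac{V}{-3911} + \frac{I}{2997} = - \frac{2080}{-3911} + \frac{3364}{2997} = \left(-2080\right) \left(- \frac{1}{3911}\right) + 3364 \cdot \frac{1}{2997} = \frac{2080}{3911} + \frac{3364}{2997} = \frac{19390364}{11721267}$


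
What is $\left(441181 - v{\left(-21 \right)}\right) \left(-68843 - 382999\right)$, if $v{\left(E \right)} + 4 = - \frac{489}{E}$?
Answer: $- \frac{1395347739144}{7} \approx -1.9934 \cdot 10^{11}$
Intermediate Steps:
$v{\left(E \right)} = -4 - \frac{489}{E}$
$\left(441181 - v{\left(-21 \right)}\right) \left(-68843 - 382999\right) = \left(441181 - \left(-4 - \frac{489}{-21}\right)\right) \left(-68843 - 382999\right) = \left(441181 - \left(-4 - - \frac{163}{7}\right)\right) \left(-451842\right) = \left(441181 - \left(-4 + \frac{163}{7}\right)\right) \left(-451842\right) = \left(441181 - \frac{135}{7}\right) \left(-451842\right) = \frac{3088132}{7} \left(-451842\right) = - \frac{1395347739144}{7}$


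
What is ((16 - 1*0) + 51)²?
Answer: 4489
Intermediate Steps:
((16 - 1*0) + 51)² = ((16 + 0) + 51)² = (16 + 51)² = 67² = 4489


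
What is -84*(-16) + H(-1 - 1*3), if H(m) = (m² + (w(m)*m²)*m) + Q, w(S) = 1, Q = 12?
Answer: 1308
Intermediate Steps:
H(m) = 12 + m² + m³ (H(m) = (m² + (1*m²)*m) + 12 = (m² + m²*m) + 12 = (m² + m³) + 12 = 12 + m² + m³)
-84*(-16) + H(-1 - 1*3) = -84*(-16) + (12 + (-1 - 1*3)² + (-1 - 1*3)³) = 1344 + (12 + (-1 - 3)² + (-1 - 3)³) = 1344 + (12 + (-4)² + (-4)³) = 1344 + (12 + 16 - 64) = 1344 - 36 = 1308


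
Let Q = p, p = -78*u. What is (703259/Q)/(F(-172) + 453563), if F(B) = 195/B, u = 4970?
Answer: -30240137/7560595102515 ≈ -3.9997e-6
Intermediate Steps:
p = -387660 (p = -78*4970 = -387660)
Q = -387660
(703259/Q)/(F(-172) + 453563) = (703259/(-387660))/(195/(-172) + 453563) = (703259*(-1/387660))/(195*(-1/172) + 453563) = -703259/(387660*(-195/172 + 453563)) = -703259/(387660*78012641/172) = -703259/387660*172/78012641 = -30240137/7560595102515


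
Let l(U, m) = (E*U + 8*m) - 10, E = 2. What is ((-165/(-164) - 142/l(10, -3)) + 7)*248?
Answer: 1291770/287 ≈ 4500.9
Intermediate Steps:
l(U, m) = -10 + 2*U + 8*m (l(U, m) = (2*U + 8*m) - 10 = -10 + 2*U + 8*m)
((-165/(-164) - 142/l(10, -3)) + 7)*248 = ((-165/(-164) - 142/(-10 + 2*10 + 8*(-3))) + 7)*248 = ((-165*(-1/164) - 142/(-10 + 20 - 24)) + 7)*248 = ((165/164 - 142/(-14)) + 7)*248 = ((165/164 - 142*(-1/14)) + 7)*248 = ((165/164 + 71/7) + 7)*248 = (12799/1148 + 7)*248 = (20835/1148)*248 = 1291770/287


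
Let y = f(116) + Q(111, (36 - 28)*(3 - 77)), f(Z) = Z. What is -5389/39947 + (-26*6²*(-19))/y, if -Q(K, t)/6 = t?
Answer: 172662649/36631399 ≈ 4.7135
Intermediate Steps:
Q(K, t) = -6*t
y = 3668 (y = 116 - 6*(36 - 28)*(3 - 77) = 116 - 48*(-74) = 116 - 6*(-592) = 116 + 3552 = 3668)
-5389/39947 + (-26*6²*(-19))/y = -5389/39947 + (-26*6²*(-19))/3668 = -5389*1/39947 + (-26*36*(-19))*(1/3668) = -5389/39947 - 936*(-19)*(1/3668) = -5389/39947 + 17784*(1/3668) = -5389/39947 + 4446/917 = 172662649/36631399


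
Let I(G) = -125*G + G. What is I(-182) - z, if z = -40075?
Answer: 62643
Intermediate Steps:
I(G) = -124*G
I(-182) - z = -124*(-182) - 1*(-40075) = 22568 + 40075 = 62643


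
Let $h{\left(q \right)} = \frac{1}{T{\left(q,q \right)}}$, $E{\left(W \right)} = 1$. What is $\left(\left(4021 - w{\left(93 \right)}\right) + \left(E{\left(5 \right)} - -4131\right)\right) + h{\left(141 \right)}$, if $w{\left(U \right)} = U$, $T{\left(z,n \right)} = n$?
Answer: $\frac{1136461}{141} \approx 8060.0$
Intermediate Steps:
$h{\left(q \right)} = \frac{1}{q}$
$\left(\left(4021 - w{\left(93 \right)}\right) + \left(E{\left(5 \right)} - -4131\right)\right) + h{\left(141 \right)} = \left(\left(4021 - 93\right) + \left(1 - -4131\right)\right) + \frac{1}{141} = \left(\left(4021 - 93\right) + \left(1 + 4131\right)\right) + \frac{1}{141} = \left(3928 + 4132\right) + \frac{1}{141} = 8060 + \frac{1}{141} = \frac{1136461}{141}$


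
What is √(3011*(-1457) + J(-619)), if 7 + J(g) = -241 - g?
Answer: 116*I*√326 ≈ 2094.4*I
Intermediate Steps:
J(g) = -248 - g (J(g) = -7 + (-241 - g) = -248 - g)
√(3011*(-1457) + J(-619)) = √(3011*(-1457) + (-248 - 1*(-619))) = √(-4387027 + (-248 + 619)) = √(-4387027 + 371) = √(-4386656) = 116*I*√326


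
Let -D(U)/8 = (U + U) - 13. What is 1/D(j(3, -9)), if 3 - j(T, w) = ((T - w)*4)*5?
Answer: 1/3896 ≈ 0.00025667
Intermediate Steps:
j(T, w) = 3 - 20*T + 20*w (j(T, w) = 3 - (T - w)*4*5 = 3 - (-4*w + 4*T)*5 = 3 - (-20*w + 20*T) = 3 + (-20*T + 20*w) = 3 - 20*T + 20*w)
D(U) = 104 - 16*U (D(U) = -8*((U + U) - 13) = -8*(2*U - 13) = -8*(-13 + 2*U) = 104 - 16*U)
1/D(j(3, -9)) = 1/(104 - 16*(3 - 20*3 + 20*(-9))) = 1/(104 - 16*(3 - 60 - 180)) = 1/(104 - 16*(-237)) = 1/(104 + 3792) = 1/3896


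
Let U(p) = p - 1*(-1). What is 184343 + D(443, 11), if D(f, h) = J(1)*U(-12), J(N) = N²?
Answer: 184332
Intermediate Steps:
U(p) = 1 + p (U(p) = p + 1 = 1 + p)
D(f, h) = -11 (D(f, h) = 1²*(1 - 12) = 1*(-11) = -11)
184343 + D(443, 11) = 184343 - 11 = 184332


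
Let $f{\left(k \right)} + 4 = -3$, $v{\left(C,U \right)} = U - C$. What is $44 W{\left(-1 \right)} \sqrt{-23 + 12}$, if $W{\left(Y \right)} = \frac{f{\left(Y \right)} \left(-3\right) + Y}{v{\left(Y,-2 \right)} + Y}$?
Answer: $- 440 i \sqrt{11} \approx - 1459.3 i$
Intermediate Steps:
$f{\left(k \right)} = -7$ ($f{\left(k \right)} = -4 - 3 = -7$)
$W{\left(Y \right)} = - \frac{21}{2} - \frac{Y}{2}$ ($W{\left(Y \right)} = \frac{\left(-7\right) \left(-3\right) + Y}{\left(-2 - Y\right) + Y} = \frac{21 + Y}{-2} = \left(21 + Y\right) \left(- \frac{1}{2}\right) = - \frac{21}{2} - \frac{Y}{2}$)
$44 W{\left(-1 \right)} \sqrt{-23 + 12} = 44 \left(- \frac{21}{2} - - \frac{1}{2}\right) \sqrt{-23 + 12} = 44 \left(- \frac{21}{2} + \frac{1}{2}\right) \sqrt{-11} = 44 \left(-10\right) i \sqrt{11} = - 440 i \sqrt{11}$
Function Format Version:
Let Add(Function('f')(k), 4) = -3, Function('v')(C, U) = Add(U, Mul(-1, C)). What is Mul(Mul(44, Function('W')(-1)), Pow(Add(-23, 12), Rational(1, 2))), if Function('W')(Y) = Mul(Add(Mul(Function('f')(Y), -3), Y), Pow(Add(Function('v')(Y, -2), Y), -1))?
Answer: Mul(-440, I, Pow(11, Rational(1, 2))) ≈ Mul(-1459.3, I)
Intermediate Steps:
Function('f')(k) = -7 (Function('f')(k) = Add(-4, -3) = -7)
Function('W')(Y) = Add(Rational(-21, 2), Mul(Rational(-1, 2), Y)) (Function('W')(Y) = Mul(Add(Mul(-7, -3), Y), Pow(Add(Add(-2, Mul(-1, Y)), Y), -1)) = Mul(Add(21, Y), Pow(-2, -1)) = Mul(Add(21, Y), Rational(-1, 2)) = Add(Rational(-21, 2), Mul(Rational(-1, 2), Y)))
Mul(Mul(44, Function('W')(-1)), Pow(Add(-23, 12), Rational(1, 2))) = Mul(Mul(44, Add(Rational(-21, 2), Mul(Rational(-1, 2), -1))), Pow(Add(-23, 12), Rational(1, 2))) = Mul(Mul(44, Add(Rational(-21, 2), Rational(1, 2))), Pow(-11, Rational(1, 2))) = Mul(Mul(44, -10), Mul(I, Pow(11, Rational(1, 2)))) = Mul(-440, Mul(I, Pow(11, Rational(1, 2)))) = Mul(-440, I, Pow(11, Rational(1, 2)))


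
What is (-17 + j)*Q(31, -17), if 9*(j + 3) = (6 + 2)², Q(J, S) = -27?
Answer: 348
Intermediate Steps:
j = 37/9 (j = -3 + (6 + 2)²/9 = -3 + (⅑)*8² = -3 + (⅑)*64 = -3 + 64/9 = 37/9 ≈ 4.1111)
(-17 + j)*Q(31, -17) = (-17 + 37/9)*(-27) = -116/9*(-27) = 348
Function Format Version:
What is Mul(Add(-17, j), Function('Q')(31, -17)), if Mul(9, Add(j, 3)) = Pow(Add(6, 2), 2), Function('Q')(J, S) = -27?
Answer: 348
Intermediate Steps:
j = Rational(37, 9) (j = Add(-3, Mul(Rational(1, 9), Pow(Add(6, 2), 2))) = Add(-3, Mul(Rational(1, 9), Pow(8, 2))) = Add(-3, Mul(Rational(1, 9), 64)) = Add(-3, Rational(64, 9)) = Rational(37, 9) ≈ 4.1111)
Mul(Add(-17, j), Function('Q')(31, -17)) = Mul(Add(-17, Rational(37, 9)), -27) = Mul(Rational(-116, 9), -27) = 348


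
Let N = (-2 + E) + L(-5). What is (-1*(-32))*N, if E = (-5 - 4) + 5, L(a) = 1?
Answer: -160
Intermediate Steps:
E = -4 (E = -9 + 5 = -4)
N = -5 (N = (-2 - 4) + 1 = -6 + 1 = -5)
(-1*(-32))*N = -1*(-32)*(-5) = 32*(-5) = -160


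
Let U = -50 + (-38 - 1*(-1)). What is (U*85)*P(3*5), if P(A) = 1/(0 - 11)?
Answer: 7395/11 ≈ 672.27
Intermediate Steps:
U = -87 (U = -50 + (-38 + 1) = -50 - 37 = -87)
P(A) = -1/11 (P(A) = 1/(-11) = -1/11)
(U*85)*P(3*5) = -87*85*(-1/11) = -7395*(-1/11) = 7395/11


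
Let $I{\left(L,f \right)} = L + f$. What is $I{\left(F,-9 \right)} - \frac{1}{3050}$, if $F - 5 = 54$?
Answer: $\frac{152499}{3050} \approx 50.0$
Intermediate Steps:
$F = 59$ ($F = 5 + 54 = 59$)
$I{\left(F,-9 \right)} - \frac{1}{3050} = \left(59 - 9\right) - \frac{1}{3050} = 50 - \frac{1}{3050} = \frac{152499}{3050}$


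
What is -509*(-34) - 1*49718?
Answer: -32412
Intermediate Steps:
-509*(-34) - 1*49718 = 17306 - 49718 = -32412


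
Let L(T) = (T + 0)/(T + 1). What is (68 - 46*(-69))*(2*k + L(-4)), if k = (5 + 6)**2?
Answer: 2366660/3 ≈ 7.8889e+5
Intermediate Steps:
L(T) = T/(1 + T)
k = 121 (k = 11**2 = 121)
(68 - 46*(-69))*(2*k + L(-4)) = (68 - 46*(-69))*(2*121 - 4/(1 - 4)) = (68 + 3174)*(242 - 4/(-3)) = 3242*(242 - 4*(-1/3)) = 3242*(242 + 4/3) = 3242*(730/3) = 2366660/3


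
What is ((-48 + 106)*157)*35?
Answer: 318710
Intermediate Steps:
((-48 + 106)*157)*35 = (58*157)*35 = 9106*35 = 318710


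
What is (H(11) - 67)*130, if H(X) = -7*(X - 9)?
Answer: -10530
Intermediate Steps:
H(X) = 63 - 7*X (H(X) = -7*(-9 + X) = 63 - 7*X)
(H(11) - 67)*130 = ((63 - 7*11) - 67)*130 = ((63 - 77) - 67)*130 = (-14 - 67)*130 = -81*130 = -10530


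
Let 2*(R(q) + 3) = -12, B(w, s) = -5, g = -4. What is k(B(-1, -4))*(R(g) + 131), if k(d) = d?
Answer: -610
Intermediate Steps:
R(q) = -9 (R(q) = -3 + (½)*(-12) = -3 - 6 = -9)
k(B(-1, -4))*(R(g) + 131) = -5*(-9 + 131) = -5*122 = -610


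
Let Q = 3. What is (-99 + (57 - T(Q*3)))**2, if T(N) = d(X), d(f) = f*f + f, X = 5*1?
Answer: 5184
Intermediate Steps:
X = 5
d(f) = f + f**2 (d(f) = f**2 + f = f + f**2)
T(N) = 30 (T(N) = 5*(1 + 5) = 5*6 = 30)
(-99 + (57 - T(Q*3)))**2 = (-99 + (57 - 1*30))**2 = (-99 + (57 - 30))**2 = (-99 + 27)**2 = (-72)**2 = 5184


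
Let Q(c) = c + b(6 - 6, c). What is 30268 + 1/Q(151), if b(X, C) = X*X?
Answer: 4570469/151 ≈ 30268.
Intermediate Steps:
b(X, C) = X**2
Q(c) = c (Q(c) = c + (6 - 6)**2 = c + 0**2 = c + 0 = c)
30268 + 1/Q(151) = 30268 + 1/151 = 4570469/151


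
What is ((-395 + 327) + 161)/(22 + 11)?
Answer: 31/11 ≈ 2.8182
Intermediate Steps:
((-395 + 327) + 161)/(22 + 11) = (-68 + 161)/33 = 93*(1/33) = 31/11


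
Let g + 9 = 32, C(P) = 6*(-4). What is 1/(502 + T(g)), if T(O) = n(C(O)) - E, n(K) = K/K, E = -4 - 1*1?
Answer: 1/508 ≈ 0.0019685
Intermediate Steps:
C(P) = -24
E = -5 (E = -4 - 1 = -5)
n(K) = 1
g = 23 (g = -9 + 32 = 23)
T(O) = 6 (T(O) = 1 - 1*(-5) = 1 + 5 = 6)
1/(502 + T(g)) = 1/(502 + 6) = 1/508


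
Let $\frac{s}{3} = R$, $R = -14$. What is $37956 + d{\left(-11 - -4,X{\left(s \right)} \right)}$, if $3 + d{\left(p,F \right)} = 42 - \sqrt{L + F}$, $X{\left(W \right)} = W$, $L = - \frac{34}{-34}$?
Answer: $37995 - i \sqrt{41} \approx 37995.0 - 6.4031 i$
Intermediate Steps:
$L = 1$ ($L = \left(-34\right) \left(- \frac{1}{34}\right) = 1$)
$s = -42$ ($s = 3 \left(-14\right) = -42$)
$d{\left(p,F \right)} = 39 - \sqrt{1 + F}$ ($d{\left(p,F \right)} = -3 - \left(-42 + \sqrt{1 + F}\right) = 39 - \sqrt{1 + F}$)
$37956 + d{\left(-11 - -4,X{\left(s \right)} \right)} = 37956 + \left(39 - \sqrt{1 - 42}\right) = 37956 + \left(39 - \sqrt{-41}\right) = 37956 + \left(39 - i \sqrt{41}\right) = 37995 - i \sqrt{41}$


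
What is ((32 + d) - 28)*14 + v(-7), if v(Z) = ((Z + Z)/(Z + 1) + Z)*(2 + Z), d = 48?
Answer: 2254/3 ≈ 751.33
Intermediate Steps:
v(Z) = (2 + Z)*(Z + 2*Z/(1 + Z)) (v(Z) = ((2*Z)/(1 + Z) + Z)*(2 + Z) = (2*Z/(1 + Z) + Z)*(2 + Z) = (Z + 2*Z/(1 + Z))*(2 + Z) = (2 + Z)*(Z + 2*Z/(1 + Z)))
((32 + d) - 28)*14 + v(-7) = ((32 + 48) - 28)*14 - 7*(6 + (-7)² + 5*(-7))/(1 - 7) = (80 - 28)*14 - 7*(6 + 49 - 35)/(-6) = 52*14 - 7*(-⅙)*20 = 728 + 70/3 = 2254/3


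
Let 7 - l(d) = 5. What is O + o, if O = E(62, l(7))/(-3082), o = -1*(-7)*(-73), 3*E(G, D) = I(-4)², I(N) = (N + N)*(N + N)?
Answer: -2364401/4623 ≈ -511.44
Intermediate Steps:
l(d) = 2 (l(d) = 7 - 1*5 = 7 - 5 = 2)
I(N) = 4*N² (I(N) = (2*N)*(2*N) = 4*N²)
E(G, D) = 4096/3 (E(G, D) = (4*(-4)²)²/3 = (4*16)²/3 = (⅓)*64² = (⅓)*4096 = 4096/3)
o = -511 (o = 7*(-73) = -511)
O = -2048/4623 (O = (4096/3)/(-3082) = (4096/3)*(-1/3082) = -2048/4623 ≈ -0.44300)
O + o = -2048/4623 - 511 = -2364401/4623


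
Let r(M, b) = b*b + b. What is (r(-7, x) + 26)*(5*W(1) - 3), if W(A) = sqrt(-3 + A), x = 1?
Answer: -84 + 140*I*sqrt(2) ≈ -84.0 + 197.99*I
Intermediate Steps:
r(M, b) = b + b**2 (r(M, b) = b**2 + b = b + b**2)
(r(-7, x) + 26)*(5*W(1) - 3) = (1*(1 + 1) + 26)*(5*sqrt(-3 + 1) - 3) = (1*2 + 26)*(5*sqrt(-2) - 3) = (2 + 26)*(5*(I*sqrt(2)) - 3) = 28*(5*I*sqrt(2) - 3) = 28*(-3 + 5*I*sqrt(2)) = -84 + 140*I*sqrt(2)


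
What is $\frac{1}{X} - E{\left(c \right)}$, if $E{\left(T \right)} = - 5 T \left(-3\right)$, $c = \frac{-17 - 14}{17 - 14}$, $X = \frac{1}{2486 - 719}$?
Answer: $1922$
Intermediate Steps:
$X = \frac{1}{1767} \approx 0.00056593$
$c = - \frac{31}{3}$ ($c = - \frac{31}{17 - 14} = - \frac{31}{3} \approx -10.333$)
$E{\left(T \right)} = 15 T$
$\frac{1}{X} - E{\left(c \right)} = \frac{1}{\frac{1}{1767}} - 15 \left(- \frac{31}{3}\right) = 1767 - -155 = 1767 + 155 = 1922$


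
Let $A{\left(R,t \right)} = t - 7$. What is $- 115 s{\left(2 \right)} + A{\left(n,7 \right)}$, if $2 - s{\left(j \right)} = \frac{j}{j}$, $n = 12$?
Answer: $-115$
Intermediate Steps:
$A{\left(R,t \right)} = -7 + t$
$s{\left(j \right)} = 1$ ($s{\left(j \right)} = 2 - \frac{j}{j} = 2 - 1 = 1$)
$- 115 s{\left(2 \right)} + A{\left(n,7 \right)} = \left(-115\right) 1 + \left(-7 + 7\right) = -115 + 0 = -115$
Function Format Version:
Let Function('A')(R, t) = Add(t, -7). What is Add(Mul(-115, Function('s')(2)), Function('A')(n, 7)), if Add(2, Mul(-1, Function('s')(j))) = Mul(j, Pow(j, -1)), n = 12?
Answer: -115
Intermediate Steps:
Function('A')(R, t) = Add(-7, t)
Function('s')(j) = 1 (Function('s')(j) = Add(2, Mul(-1, Mul(j, Pow(j, -1)))) = Add(2, Mul(-1, 1)) = Add(2, -1) = 1)
Add(Mul(-115, Function('s')(2)), Function('A')(n, 7)) = Add(Mul(-115, 1), Add(-7, 7)) = Add(-115, 0) = -115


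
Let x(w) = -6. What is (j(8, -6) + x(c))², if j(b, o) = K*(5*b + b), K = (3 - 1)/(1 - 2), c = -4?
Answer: 10404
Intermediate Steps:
K = -2 (K = 2/(-1) = 2*(-1) = -2)
j(b, o) = -12*b (j(b, o) = -2*(5*b + b) = -12*b)
(j(8, -6) + x(c))² = (-12*8 - 6)² = (-96 - 6)² = (-102)² = 10404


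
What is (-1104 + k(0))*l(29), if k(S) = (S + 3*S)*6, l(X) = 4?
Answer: -4416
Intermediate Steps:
k(S) = 24*S (k(S) = (4*S)*6 = 24*S)
(-1104 + k(0))*l(29) = (-1104 + 24*0)*4 = (-1104 + 0)*4 = -1104*4 = -4416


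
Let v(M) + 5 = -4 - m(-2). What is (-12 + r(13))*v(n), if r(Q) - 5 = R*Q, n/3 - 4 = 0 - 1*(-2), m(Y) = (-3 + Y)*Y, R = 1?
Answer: -114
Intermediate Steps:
m(Y) = Y*(-3 + Y)
n = 18 (n = 12 + 3*(0 - 1*(-2)) = 12 + 3*(0 + 2) = 12 + 3*2 = 12 + 6 = 18)
v(M) = -19 (v(M) = -5 + (-4 - (-2)*(-3 - 2)) = -5 + (-4 - (-2)*(-5)) = -5 + (-4 - 1*10) = -5 + (-4 - 10) = -5 - 14 = -19)
r(Q) = 5 + Q (r(Q) = 5 + 1*Q = 5 + Q)
(-12 + r(13))*v(n) = (-12 + (5 + 13))*(-19) = (-12 + 18)*(-19) = 6*(-19) = -114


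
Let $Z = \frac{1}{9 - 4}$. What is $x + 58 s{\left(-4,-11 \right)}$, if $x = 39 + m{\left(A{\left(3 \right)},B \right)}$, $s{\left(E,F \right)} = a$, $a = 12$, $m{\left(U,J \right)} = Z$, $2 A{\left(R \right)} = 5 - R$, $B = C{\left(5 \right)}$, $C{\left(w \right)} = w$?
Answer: $\frac{3676}{5} \approx 735.2$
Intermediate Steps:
$Z = \frac{1}{5} \approx 0.2$
$B = 5$
$A{\left(R \right)} = \frac{5}{2} - \frac{R}{2}$ ($A{\left(R \right)} = \frac{5 - R}{2} = \frac{5}{2} - \frac{R}{2}$)
$m{\left(U,J \right)} = \frac{1}{5}$
$s{\left(E,F \right)} = 12$
$x = \frac{196}{5}$ ($x = 39 + \frac{1}{5} = \frac{196}{5} \approx 39.2$)
$x + 58 s{\left(-4,-11 \right)} = \frac{196}{5} + 58 \cdot 12 = \frac{196}{5} + 696 = \frac{3676}{5}$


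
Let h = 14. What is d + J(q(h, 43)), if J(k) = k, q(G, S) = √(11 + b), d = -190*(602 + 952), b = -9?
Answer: -295260 + √2 ≈ -2.9526e+5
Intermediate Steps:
d = -295260 (d = -190*1554 = -295260)
q(G, S) = √2 (q(G, S) = √(11 - 9) = √2)
d + J(q(h, 43)) = -295260 + √2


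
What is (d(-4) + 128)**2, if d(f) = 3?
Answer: 17161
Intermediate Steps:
(d(-4) + 128)**2 = (3 + 128)**2 = 131**2 = 17161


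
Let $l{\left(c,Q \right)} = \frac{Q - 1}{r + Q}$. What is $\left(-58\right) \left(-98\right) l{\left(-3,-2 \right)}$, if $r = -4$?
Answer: $2842$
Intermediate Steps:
$l{\left(c,Q \right)} = \frac{-1 + Q}{-4 + Q}$ ($l{\left(c,Q \right)} = \frac{Q - 1}{-4 + Q} = \frac{-1 + Q}{-4 + Q}$)
$\left(-58\right) \left(-98\right) l{\left(-3,-2 \right)} = \left(-58\right) \left(-98\right) \frac{-1 - 2}{-4 - 2} = 5684 \frac{1}{-6} \left(-3\right) = 5684 \left(\left(- \frac{1}{6}\right) \left(-3\right)\right) = 5684 \cdot \frac{1}{2} = 2842$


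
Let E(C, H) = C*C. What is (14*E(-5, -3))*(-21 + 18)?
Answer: -1050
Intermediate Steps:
E(C, H) = C²
(14*E(-5, -3))*(-21 + 18) = (14*(-5)²)*(-21 + 18) = (14*25)*(-3) = 350*(-3) = -1050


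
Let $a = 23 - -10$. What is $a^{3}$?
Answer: $35937$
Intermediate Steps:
$a = 33$ ($a = 23 + 10 = 33$)
$a^{3} = 33^{3} = 35937$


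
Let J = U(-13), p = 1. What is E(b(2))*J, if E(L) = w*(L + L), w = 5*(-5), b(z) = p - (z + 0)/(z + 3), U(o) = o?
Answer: 390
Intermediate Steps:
b(z) = 1 - z/(3 + z) (b(z) = 1 - (z + 0)/(z + 3) = 1 - z/(3 + z))
w = -25
E(L) = -50*L (E(L) = -25*(L + L) = -50*L)
J = -13
E(b(2))*J = -150/(3 + 2)*(-13) = -150/5*(-13) = -50*⅗*(-13) = -30*(-13) = 390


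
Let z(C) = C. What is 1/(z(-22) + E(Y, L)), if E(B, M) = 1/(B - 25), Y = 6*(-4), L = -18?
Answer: -49/1079 ≈ -0.045412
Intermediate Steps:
Y = -24
E(B, M) = 1/(-25 + B)
1/(z(-22) + E(Y, L)) = 1/(-22 + 1/(-25 - 24)) = 1/(-22 + 1/(-49)) = 1/(-22 - 1/49) = 1/(-1079/49) = -49/1079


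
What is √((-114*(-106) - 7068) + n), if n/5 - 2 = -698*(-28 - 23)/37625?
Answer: 2*√2848682662/1505 ≈ 70.928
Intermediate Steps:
n = 110848/7525 (n = 10 + 5*(-698*(-28 - 23)/37625) = 10 + 5*(-698*(-51)*(1/37625)) = 10 + 5*(35598*(1/37625)) = 10 + 5*(35598/37625) = 10 + 35598/7525 = 110848/7525 ≈ 14.731)
√((-114*(-106) - 7068) + n) = √((-114*(-106) - 7068) + 110848/7525) = √((12084 - 7068) + 110848/7525) = √(5016 + 110848/7525) = √(37856248/7525) = 2*√2848682662/1505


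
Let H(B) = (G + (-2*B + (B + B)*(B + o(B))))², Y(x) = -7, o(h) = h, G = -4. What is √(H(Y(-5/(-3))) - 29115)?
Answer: √13321 ≈ 115.42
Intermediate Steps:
H(B) = (-4 - 2*B + 4*B²)² (H(B) = (-4 + (-2*B + (B + B)*(B + B)))² = (-4 + (-2*B + (2*B)*(2*B)))² = (-4 + (-2*B + 4*B²))² = (-4 - 2*B + 4*B²)²)
√(H(Y(-5/(-3))) - 29115) = √(4*(-2 - 1*(-7) + 2*(-7)²)² - 29115) = √(4*(-2 + 7 + 2*49)² - 29115) = √(4*(-2 + 7 + 98)² - 29115) = √(4*103² - 29115) = √(4*10609 - 29115) = √(42436 - 29115) = √13321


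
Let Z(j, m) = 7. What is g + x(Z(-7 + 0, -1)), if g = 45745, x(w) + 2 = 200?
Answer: 45943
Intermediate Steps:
x(w) = 198 (x(w) = -2 + 200 = 198)
g + x(Z(-7 + 0, -1)) = 45745 + 198 = 45943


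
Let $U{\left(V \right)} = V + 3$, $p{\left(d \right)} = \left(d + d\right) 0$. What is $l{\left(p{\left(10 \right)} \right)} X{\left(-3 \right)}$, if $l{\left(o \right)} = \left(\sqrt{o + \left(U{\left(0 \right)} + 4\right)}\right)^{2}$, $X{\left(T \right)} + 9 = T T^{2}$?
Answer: $-252$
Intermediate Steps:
$p{\left(d \right)} = 0$ ($p{\left(d \right)} = 2 d 0 = 0$)
$X{\left(T \right)} = -9 + T^{3}$ ($X{\left(T \right)} = -9 + T T^{2} = -9 + T^{3}$)
$U{\left(V \right)} = 3 + V$
$l{\left(o \right)} = 7 + o$ ($l{\left(o \right)} = \left(\sqrt{o + \left(\left(3 + 0\right) + 4\right)}\right)^{2} = \left(\sqrt{o + \left(3 + 4\right)}\right)^{2} = \left(\sqrt{o + 7}\right)^{2} = \left(\sqrt{7 + o}\right)^{2} = 7 + o$)
$l{\left(p{\left(10 \right)} \right)} X{\left(-3 \right)} = \left(7 + 0\right) \left(-9 + \left(-3\right)^{3}\right) = 7 \left(-9 - 27\right) = 7 \left(-36\right) = -252$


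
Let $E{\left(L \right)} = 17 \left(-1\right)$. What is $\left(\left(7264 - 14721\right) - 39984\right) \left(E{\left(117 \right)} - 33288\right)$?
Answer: $1580022505$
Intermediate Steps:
$E{\left(L \right)} = -17$
$\left(\left(7264 - 14721\right) - 39984\right) \left(E{\left(117 \right)} - 33288\right) = \left(\left(7264 - 14721\right) - 39984\right) \left(-17 - 33288\right) = \left(\left(7264 - 14721\right) - 39984\right) \left(-33305\right) = \left(-7457 - 39984\right) \left(-33305\right) = \left(-47441\right) \left(-33305\right) = 1580022505$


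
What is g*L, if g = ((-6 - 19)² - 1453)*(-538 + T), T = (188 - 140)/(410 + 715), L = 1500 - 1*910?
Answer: 6570072912/25 ≈ 2.6280e+8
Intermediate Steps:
L = 590 (L = 1500 - 910 = 590)
T = 16/375 (T = 48/1125 = 48*(1/1125) = 16/375 ≈ 0.042667)
g = 55678584/125 (g = ((-6 - 19)² - 1453)*(-538 + 16/375) = ((-25)² - 1453)*(-201734/375) = (625 - 1453)*(-201734/375) = -828*(-201734/375) = 55678584/125 ≈ 4.4543e+5)
g*L = (55678584/125)*590 = 6570072912/25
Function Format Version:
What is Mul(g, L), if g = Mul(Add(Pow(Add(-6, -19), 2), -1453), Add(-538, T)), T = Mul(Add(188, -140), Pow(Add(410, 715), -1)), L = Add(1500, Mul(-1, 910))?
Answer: Rational(6570072912, 25) ≈ 2.6280e+8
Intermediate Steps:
L = 590 (L = Add(1500, -910) = 590)
T = Rational(16, 375) (T = Mul(48, Pow(1125, -1)) = Mul(48, Rational(1, 1125)) = Rational(16, 375) ≈ 0.042667)
g = Rational(55678584, 125) (g = Mul(Add(Pow(Add(-6, -19), 2), -1453), Add(-538, Rational(16, 375))) = Mul(Add(Pow(-25, 2), -1453), Rational(-201734, 375)) = Mul(Add(625, -1453), Rational(-201734, 375)) = Mul(-828, Rational(-201734, 375)) = Rational(55678584, 125) ≈ 4.4543e+5)
Mul(g, L) = Mul(Rational(55678584, 125), 590) = Rational(6570072912, 25)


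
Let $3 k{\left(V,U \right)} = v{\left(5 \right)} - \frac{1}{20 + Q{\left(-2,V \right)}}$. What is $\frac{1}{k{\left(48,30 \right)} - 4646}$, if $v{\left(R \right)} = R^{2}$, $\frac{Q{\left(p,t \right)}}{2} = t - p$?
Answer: $- \frac{360}{1669561} \approx -0.00021563$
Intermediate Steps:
$Q{\left(p,t \right)} = - 2 p + 2 t$ ($Q{\left(p,t \right)} = 2 \left(t - p\right) = - 2 p + 2 t$)
$k{\left(V,U \right)} = \frac{25}{3} - \frac{1}{3 \left(24 + 2 V\right)}$ ($k{\left(V,U \right)} = \frac{5^{2} - \frac{1}{20 + \left(\left(-2\right) \left(-2\right) + 2 V\right)}}{3} = \frac{25 - \frac{1}{20 + \left(4 + 2 V\right)}}{3} = \frac{25 - \frac{1}{24 + 2 V}}{3} = \frac{25}{3} - \frac{1}{3 \left(24 + 2 V\right)}$)
$\frac{1}{k{\left(48,30 \right)} - 4646} = \frac{1}{\frac{599 + 50 \cdot 48}{6 \left(12 + 48\right)} - 4646} = \frac{1}{\frac{599 + 2400}{6 \cdot 60} - 4646} = \frac{1}{\frac{1}{6} \cdot \frac{1}{60} \cdot 2999 - 4646} = \frac{1}{\frac{2999}{360} - 4646} = \frac{1}{- \frac{1669561}{360}} = - \frac{360}{1669561}$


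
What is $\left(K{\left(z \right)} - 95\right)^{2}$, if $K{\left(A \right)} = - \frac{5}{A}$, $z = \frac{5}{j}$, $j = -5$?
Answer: $8100$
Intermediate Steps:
$z = -1$ ($z = \frac{5}{-5} = 5 \left(- \frac{1}{5}\right) = -1$)
$\left(K{\left(z \right)} - 95\right)^{2} = \left(- \frac{5}{-1} - 95\right)^{2} = \left(\left(-5\right) \left(-1\right) - 95\right)^{2} = \left(5 - 95\right)^{2} = \left(-90\right)^{2} = 8100$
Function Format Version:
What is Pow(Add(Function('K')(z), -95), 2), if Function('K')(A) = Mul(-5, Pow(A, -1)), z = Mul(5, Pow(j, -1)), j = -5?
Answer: 8100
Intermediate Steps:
z = -1 (z = Mul(5, Pow(-5, -1)) = Mul(5, Rational(-1, 5)) = -1)
Pow(Add(Function('K')(z), -95), 2) = Pow(Add(Mul(-5, Pow(-1, -1)), -95), 2) = Pow(Add(Mul(-5, -1), -95), 2) = Pow(Add(5, -95), 2) = Pow(-90, 2) = 8100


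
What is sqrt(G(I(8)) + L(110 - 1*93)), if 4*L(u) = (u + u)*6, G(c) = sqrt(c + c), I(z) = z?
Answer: sqrt(55) ≈ 7.4162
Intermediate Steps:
G(c) = sqrt(2)*sqrt(c) (G(c) = sqrt(2*c) = sqrt(2)*sqrt(c))
L(u) = 3*u (L(u) = ((u + u)*6)/4 = ((2*u)*6)/4 = (12*u)/4 = 3*u)
sqrt(G(I(8)) + L(110 - 1*93)) = sqrt(sqrt(2)*sqrt(8) + 3*(110 - 1*93)) = sqrt(sqrt(2)*(2*sqrt(2)) + 3*(110 - 93)) = sqrt(4 + 3*17) = sqrt(4 + 51) = sqrt(55)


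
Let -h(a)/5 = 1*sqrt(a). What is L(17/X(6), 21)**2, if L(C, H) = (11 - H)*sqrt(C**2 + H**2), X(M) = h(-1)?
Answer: 42944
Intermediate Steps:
h(a) = -5*sqrt(a)
X(M) = -5*I
L(C, H) = sqrt(C**2 + H**2)*(11 - H)
L(17/X(6), 21)**2 = (sqrt((17/((-5*I)))**2 + 21**2)*(11 - 1*21))**2 = (sqrt((17*(I/5))**2 + 441)*(11 - 21))**2 = (sqrt((17*I/5)**2 + 441)*(-10))**2 = (sqrt(-289/25 + 441)*(-10))**2 = (sqrt(10736/25)*(-10))**2 = ((4*sqrt(671)/5)*(-10))**2 = (-8*sqrt(671))**2 = 42944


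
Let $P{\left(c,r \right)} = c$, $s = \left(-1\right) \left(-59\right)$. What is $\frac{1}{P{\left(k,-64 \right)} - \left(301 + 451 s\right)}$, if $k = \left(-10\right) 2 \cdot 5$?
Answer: $- \frac{1}{27010} \approx -3.7023 \cdot 10^{-5}$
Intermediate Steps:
$k = -100$ ($k = \left(-20\right) 5 = -100$)
$s = 59$
$\frac{1}{P{\left(k,-64 \right)} - \left(301 + 451 s\right)} = \frac{1}{-100 - 26910} = \frac{1}{-27010} = - \frac{1}{27010}$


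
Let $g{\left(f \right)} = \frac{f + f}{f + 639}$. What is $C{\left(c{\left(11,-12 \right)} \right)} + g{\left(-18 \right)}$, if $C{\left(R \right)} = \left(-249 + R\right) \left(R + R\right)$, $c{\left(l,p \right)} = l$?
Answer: $- \frac{361288}{69} \approx -5236.1$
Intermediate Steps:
$g{\left(f \right)} = \frac{2 f}{639 + f}$
$C{\left(R \right)} = 2 R \left(-249 + R\right)$ ($C{\left(R \right)} = \left(-249 + R\right) 2 R = 2 R \left(-249 + R\right)$)
$C{\left(c{\left(11,-12 \right)} \right)} + g{\left(-18 \right)} = 2 \cdot 11 \left(-249 + 11\right) + 2 \left(-18\right) \frac{1}{639 - 18} = 2 \cdot 11 \left(-238\right) + 2 \left(-18\right) \frac{1}{621} = -5236 + 2 \left(-18\right) \frac{1}{621} = -5236 - \frac{4}{69} = - \frac{361288}{69}$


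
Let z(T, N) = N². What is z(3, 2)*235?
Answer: 940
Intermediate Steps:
z(3, 2)*235 = 2²*235 = 4*235 = 940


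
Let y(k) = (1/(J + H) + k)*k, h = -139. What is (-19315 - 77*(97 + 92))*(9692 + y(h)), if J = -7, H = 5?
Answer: -984966110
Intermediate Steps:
y(k) = k*(-½ + k) (y(k) = (1/(-7 + 5) + k)*k = (1/(-2) + k)*k = (-½ + k)*k = k*(-½ + k))
(-19315 - 77*(97 + 92))*(9692 + y(h)) = (-19315 - 77*(97 + 92))*(9692 - 139*(-½ - 139)) = (-19315 - 77*189)*(9692 - 139*(-279/2)) = (-19315 - 14553)*(9692 + 38781/2) = -33868*58165/2 = -984966110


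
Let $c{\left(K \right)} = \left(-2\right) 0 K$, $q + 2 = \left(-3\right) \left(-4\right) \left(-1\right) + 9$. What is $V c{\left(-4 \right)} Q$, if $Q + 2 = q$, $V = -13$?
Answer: $0$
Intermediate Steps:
$q = -5$ ($q = -2 + \left(\left(-3\right) \left(-4\right) \left(-1\right) + 9\right) = -2 + \left(12 \left(-1\right) + 9\right) = -2 + \left(-12 + 9\right) = -2 - 3 = -5$)
$Q = -7$ ($Q = -2 - 5 = -7$)
$c{\left(K \right)} = 0$ ($c{\left(K \right)} = 0 K = 0$)
$V c{\left(-4 \right)} Q = \left(-13\right) 0 \left(-7\right) = 0 \left(-7\right) = 0$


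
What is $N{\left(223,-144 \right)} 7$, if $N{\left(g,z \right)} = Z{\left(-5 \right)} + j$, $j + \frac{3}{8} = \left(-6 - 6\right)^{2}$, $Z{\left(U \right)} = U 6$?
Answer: $\frac{6363}{8} \approx 795.38$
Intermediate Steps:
$Z{\left(U \right)} = 6 U$
$j = \frac{1149}{8}$ ($j = - \frac{3}{8} + \left(-6 - 6\right)^{2} = - \frac{3}{8} + \left(-12\right)^{2} = - \frac{3}{8} + 144 = \frac{1149}{8} \approx 143.63$)
$N{\left(g,z \right)} = \frac{909}{8}$ ($N{\left(g,z \right)} = 6 \left(-5\right) + \frac{1149}{8} = -30 + \frac{1149}{8} = \frac{909}{8}$)
$N{\left(223,-144 \right)} 7 = \frac{909}{8} \cdot 7 = \frac{6363}{8}$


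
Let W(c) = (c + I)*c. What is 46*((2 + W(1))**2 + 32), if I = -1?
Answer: 1656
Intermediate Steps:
W(c) = c*(-1 + c) (W(c) = (c - 1)*c = (-1 + c)*c = c*(-1 + c))
46*((2 + W(1))**2 + 32) = 46*((2 + 1*(-1 + 1))**2 + 32) = 46*((2 + 1*0)**2 + 32) = 46*((2 + 0)**2 + 32) = 46*(2**2 + 32) = 46*(4 + 32) = 46*36 = 1656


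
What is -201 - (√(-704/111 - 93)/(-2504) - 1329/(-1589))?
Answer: -320718/1589 + I*√1223997/277944 ≈ -201.84 + 0.0039805*I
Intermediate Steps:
-201 - (√(-704/111 - 93)/(-2504) - 1329/(-1589)) = -201 - (√(-704*1/111 - 93)*(-1/2504) - 1329*(-1/1589)) = -201 - (√(-704/111 - 93)*(-1/2504) + 1329/1589) = -201 - (√(-11027/111)*(-1/2504) + 1329/1589) = -201 - ((I*√1223997/111)*(-1/2504) + 1329/1589) = -201 - (-I*√1223997/277944 + 1329/1589) = -201 - (1329/1589 - I*√1223997/277944) = -201 + (-1329/1589 + I*√1223997/277944) = -320718/1589 + I*√1223997/277944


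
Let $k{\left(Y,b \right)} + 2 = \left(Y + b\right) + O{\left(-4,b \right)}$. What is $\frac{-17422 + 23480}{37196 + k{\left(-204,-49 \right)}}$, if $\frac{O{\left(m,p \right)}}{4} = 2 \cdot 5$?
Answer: $\frac{6058}{36981} \approx 0.16381$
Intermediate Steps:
$O{\left(m,p \right)} = 40$ ($O{\left(m,p \right)} = 4 \cdot 2 \cdot 5 = 4 \cdot 10 = 40$)
$k{\left(Y,b \right)} = 38 + Y + b$ ($k{\left(Y,b \right)} = -2 + \left(\left(Y + b\right) + 40\right) = -2 + \left(40 + Y + b\right) = 38 + Y + b$)
$\frac{-17422 + 23480}{37196 + k{\left(-204,-49 \right)}} = \frac{-17422 + 23480}{37196 - 215} = \frac{6058}{37196 - 215} = \frac{6058}{36981}$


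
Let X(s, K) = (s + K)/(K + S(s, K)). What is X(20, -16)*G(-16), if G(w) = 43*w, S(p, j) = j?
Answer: 86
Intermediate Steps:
X(s, K) = (K + s)/(2*K) (X(s, K) = (s + K)/(K + K) = (K + s)/((2*K)) = (K + s)*(1/(2*K)) = (K + s)/(2*K))
X(20, -16)*G(-16) = ((1/2)*(-16 + 20)/(-16))*(43*(-16)) = ((1/2)*(-1/16)*4)*(-688) = -1/8*(-688) = 86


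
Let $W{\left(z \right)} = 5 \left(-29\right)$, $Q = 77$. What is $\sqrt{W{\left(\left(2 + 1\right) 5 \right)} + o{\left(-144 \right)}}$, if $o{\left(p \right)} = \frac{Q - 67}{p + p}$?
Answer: $\frac{i \sqrt{20885}}{12} \approx 12.043 i$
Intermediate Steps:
$o{\left(p \right)} = \frac{5}{p}$ ($o{\left(p \right)} = \frac{77 - 67}{p + p} = \frac{10}{2 p} = 10 \frac{1}{2 p} = \frac{5}{p}$)
$W{\left(z \right)} = -145$
$\sqrt{W{\left(\left(2 + 1\right) 5 \right)} + o{\left(-144 \right)}} = \sqrt{-145 + \frac{5}{-144}} = \sqrt{-145 + 5 \left(- \frac{1}{144}\right)} = \sqrt{-145 - \frac{5}{144}} = \sqrt{- \frac{20885}{144}} = \frac{i \sqrt{20885}}{12}$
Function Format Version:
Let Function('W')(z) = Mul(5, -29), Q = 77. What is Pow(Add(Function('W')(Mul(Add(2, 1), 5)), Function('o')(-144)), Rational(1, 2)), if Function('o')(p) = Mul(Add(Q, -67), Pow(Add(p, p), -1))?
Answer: Mul(Rational(1, 12), I, Pow(20885, Rational(1, 2))) ≈ Mul(12.043, I)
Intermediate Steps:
Function('o')(p) = Mul(5, Pow(p, -1)) (Function('o')(p) = Mul(Add(77, -67), Pow(Add(p, p), -1)) = Mul(10, Pow(Mul(2, p), -1)) = Mul(10, Mul(Rational(1, 2), Pow(p, -1))) = Mul(5, Pow(p, -1)))
Function('W')(z) = -145
Pow(Add(Function('W')(Mul(Add(2, 1), 5)), Function('o')(-144)), Rational(1, 2)) = Pow(Add(-145, Mul(5, Pow(-144, -1))), Rational(1, 2)) = Pow(Add(-145, Mul(5, Rational(-1, 144))), Rational(1, 2)) = Pow(Add(-145, Rational(-5, 144)), Rational(1, 2)) = Pow(Rational(-20885, 144), Rational(1, 2)) = Mul(Rational(1, 12), I, Pow(20885, Rational(1, 2)))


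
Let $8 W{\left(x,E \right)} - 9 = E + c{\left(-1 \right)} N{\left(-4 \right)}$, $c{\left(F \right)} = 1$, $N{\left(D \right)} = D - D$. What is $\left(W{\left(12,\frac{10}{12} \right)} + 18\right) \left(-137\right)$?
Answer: $- \frac{126451}{48} \approx -2634.4$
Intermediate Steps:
$N{\left(D \right)} = 0$
$W{\left(x,E \right)} = \frac{9}{8} + \frac{E}{8}$ ($W{\left(x,E \right)} = \frac{9}{8} + \frac{E + 1 \cdot 0}{8} = \frac{9}{8} + \frac{E + 0}{8} = \frac{9}{8} + \frac{E}{8}$)
$\left(W{\left(12,\frac{10}{12} \right)} + 18\right) \left(-137\right) = \left(\left(\frac{9}{8} + \frac{10 \cdot \frac{1}{12}}{8}\right) + 18\right) \left(-137\right) = \left(\left(\frac{9}{8} + \frac{1}{8} \cdot \frac{5}{6}\right) + 18\right) \left(-137\right) = \left(\left(\frac{9}{8} + \frac{5}{48}\right) + 18\right) \left(-137\right) = \left(\frac{59}{48} + 18\right) \left(-137\right) = \frac{923}{48} \left(-137\right) = - \frac{126451}{48}$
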